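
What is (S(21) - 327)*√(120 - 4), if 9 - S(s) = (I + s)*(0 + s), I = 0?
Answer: -1518*√29 ≈ -8174.7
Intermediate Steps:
S(s) = 9 - s² (S(s) = 9 - (0 + s)*(0 + s) = 9 - s*s = 9 - s²)
(S(21) - 327)*√(120 - 4) = ((9 - 1*21²) - 327)*√(120 - 4) = ((9 - 1*441) - 327)*√116 = ((9 - 441) - 327)*(2*√29) = (-432 - 327)*(2*√29) = -1518*√29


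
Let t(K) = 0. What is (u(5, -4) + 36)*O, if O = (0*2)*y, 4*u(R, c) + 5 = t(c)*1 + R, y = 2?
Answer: 0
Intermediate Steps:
u(R, c) = -5/4 + R/4 (u(R, c) = -5/4 + (0*1 + R)/4 = -5/4 + (0 + R)/4 = -5/4 + R/4)
O = 0 (O = (0*2)*2 = 0*2 = 0)
(u(5, -4) + 36)*O = ((-5/4 + (¼)*5) + 36)*0 = ((-5/4 + 5/4) + 36)*0 = (0 + 36)*0 = 36*0 = 0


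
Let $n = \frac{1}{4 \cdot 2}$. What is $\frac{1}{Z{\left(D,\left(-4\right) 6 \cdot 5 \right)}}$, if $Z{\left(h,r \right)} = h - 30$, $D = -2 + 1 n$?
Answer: $- \frac{8}{255} \approx -0.031373$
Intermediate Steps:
$n = \frac{1}{8} \approx 0.125$
$D = - \frac{15}{8}$ ($D = -2 + 1 \cdot \frac{1}{8} = -2 + \frac{1}{8} = - \frac{15}{8} \approx -1.875$)
$Z{\left(h,r \right)} = -30 + h$
$\frac{1}{Z{\left(D,\left(-4\right) 6 \cdot 5 \right)}} = \frac{1}{-30 - \frac{15}{8}} = \frac{1}{- \frac{255}{8}} = - \frac{8}{255}$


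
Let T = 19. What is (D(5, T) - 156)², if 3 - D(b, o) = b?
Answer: 24964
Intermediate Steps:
D(b, o) = 3 - b
(D(5, T) - 156)² = ((3 - 1*5) - 156)² = ((3 - 5) - 156)² = (-2 - 156)² = (-158)² = 24964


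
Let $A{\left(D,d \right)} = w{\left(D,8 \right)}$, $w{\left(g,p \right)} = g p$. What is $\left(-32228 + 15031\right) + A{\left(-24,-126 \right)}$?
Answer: $-17389$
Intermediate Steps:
$A{\left(D,d \right)} = 8 D$ ($A{\left(D,d \right)} = D 8 = 8 D$)
$\left(-32228 + 15031\right) + A{\left(-24,-126 \right)} = \left(-32228 + 15031\right) + 8 \left(-24\right) = -17197 - 192 = -17389$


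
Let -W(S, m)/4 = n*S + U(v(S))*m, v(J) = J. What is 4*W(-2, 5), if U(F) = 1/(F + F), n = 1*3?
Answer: 116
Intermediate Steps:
n = 3
U(F) = 1/(2*F)
W(S, m) = -12*S - 2*m/S (W(S, m) = -4*(3*S + (1/(2*S))*m) = -4*(3*S + m/(2*S)) = -12*S - 2*m/S)
4*W(-2, 5) = 4*(-12*(-2) - 2*5/(-2)) = 4*(24 - 2*5*(-½)) = 4*(24 + 5) = 4*29 = 116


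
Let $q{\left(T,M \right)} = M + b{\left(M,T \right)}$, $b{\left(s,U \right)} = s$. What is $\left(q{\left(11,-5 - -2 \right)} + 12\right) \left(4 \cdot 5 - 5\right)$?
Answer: $90$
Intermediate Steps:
$q{\left(T,M \right)} = 2 M$ ($q{\left(T,M \right)} = M + M = 2 M$)
$\left(q{\left(11,-5 - -2 \right)} + 12\right) \left(4 \cdot 5 - 5\right) = \left(2 \left(-5 - -2\right) + 12\right) \left(4 \cdot 5 - 5\right) = \left(2 \left(-5 + 2\right) + 12\right) \left(20 - 5\right) = \left(2 \left(-3\right) + 12\right) 15 = \left(-6 + 12\right) 15 = 6 \cdot 15 = 90$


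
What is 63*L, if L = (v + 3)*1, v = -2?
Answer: 63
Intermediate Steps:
L = 1 (L = (-2 + 3)*1 = 1*1 = 1)
63*L = 63*1 = 63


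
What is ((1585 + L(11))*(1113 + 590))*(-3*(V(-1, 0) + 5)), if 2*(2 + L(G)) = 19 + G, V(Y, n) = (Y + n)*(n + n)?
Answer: -40820910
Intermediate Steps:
V(Y, n) = 2*n*(Y + n) (V(Y, n) = (Y + n)*(2*n) = 2*n*(Y + n))
L(G) = 15/2 + G/2 (L(G) = -2 + (19 + G)/2 = -2 + (19/2 + G/2) = 15/2 + G/2)
((1585 + L(11))*(1113 + 590))*(-3*(V(-1, 0) + 5)) = ((1585 + (15/2 + (½)*11))*(1113 + 590))*(-3*(2*0*(-1 + 0) + 5)) = ((1585 + (15/2 + 11/2))*1703)*(-3*(2*0*(-1) + 5)) = ((1585 + 13)*1703)*(-3*(0 + 5)) = (1598*1703)*(-3*5) = 2721394*(-15) = -40820910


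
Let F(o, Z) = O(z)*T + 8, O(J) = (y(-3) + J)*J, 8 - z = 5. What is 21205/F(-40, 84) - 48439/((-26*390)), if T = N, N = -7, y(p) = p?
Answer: 53851553/20280 ≈ 2655.4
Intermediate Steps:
z = 3 (z = 8 - 1*5 = 8 - 5 = 3)
O(J) = J*(-3 + J) (O(J) = (-3 + J)*J = J*(-3 + J))
T = -7
F(o, Z) = 8 (F(o, Z) = (3*(-3 + 3))*(-7) + 8 = (3*0)*(-7) + 8 = 0*(-7) + 8 = 0 + 8 = 8)
21205/F(-40, 84) - 48439/((-26*390)) = 21205/8 - 48439/((-26*390)) = 21205*(1/8) - 48439/(-10140) = 21205/8 - 48439*(-1/10140) = 21205/8 + 48439/10140 = 53851553/20280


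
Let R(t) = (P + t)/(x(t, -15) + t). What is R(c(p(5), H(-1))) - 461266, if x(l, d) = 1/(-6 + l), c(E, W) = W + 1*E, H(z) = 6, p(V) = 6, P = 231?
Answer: -33670960/73 ≈ -4.6125e+5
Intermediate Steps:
c(E, W) = E + W (c(E, W) = W + E = E + W)
R(t) = (231 + t)/(t + 1/(-6 + t)) (R(t) = (231 + t)/(1/(-6 + t) + t) = (231 + t)/(t + 1/(-6 + t)))
R(c(p(5), H(-1))) - 461266 = (-6 + (6 + 6))*(231 + (6 + 6))/(1 + (6 + 6)*(-6 + (6 + 6))) - 461266 = (-6 + 12)*(231 + 12)/(1 + 12*(-6 + 12)) - 461266 = 6*243/(1 + 12*6) - 461266 = 6*243/(1 + 72) - 461266 = 6*243/73 - 461266 = (1/73)*6*243 - 461266 = 1458/73 - 461266 = -33670960/73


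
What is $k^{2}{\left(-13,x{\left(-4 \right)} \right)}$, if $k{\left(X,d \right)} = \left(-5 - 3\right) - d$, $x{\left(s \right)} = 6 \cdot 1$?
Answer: $196$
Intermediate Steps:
$x{\left(s \right)} = 6$
$k{\left(X,d \right)} = -8 - d$ ($k{\left(X,d \right)} = \left(-5 - 3\right) - d = -8 - d$)
$k^{2}{\left(-13,x{\left(-4 \right)} \right)} = \left(-8 - 6\right)^{2} = \left(-14\right)^{2} = 196$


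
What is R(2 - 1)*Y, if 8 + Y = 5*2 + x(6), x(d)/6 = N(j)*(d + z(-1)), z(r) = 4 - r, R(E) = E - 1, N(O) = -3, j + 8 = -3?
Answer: 0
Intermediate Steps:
j = -11 (j = -8 - 3 = -11)
R(E) = -1 + E
x(d) = -90 - 18*d (x(d) = 6*(-3*(d + (4 - 1*(-1)))) = 6*(-3*(d + (4 + 1))) = 6*(-3*(d + 5)) = 6*(-3*(5 + d)) = 6*(-15 - 3*d) = -90 - 18*d)
Y = -196 (Y = -8 + (5*2 + (-90 - 18*6)) = -8 + (10 + (-90 - 108)) = -8 + (10 - 198) = -8 - 188 = -196)
R(2 - 1)*Y = (-1 + (2 - 1))*(-196) = (-1 + 1)*(-196) = 0*(-196) = 0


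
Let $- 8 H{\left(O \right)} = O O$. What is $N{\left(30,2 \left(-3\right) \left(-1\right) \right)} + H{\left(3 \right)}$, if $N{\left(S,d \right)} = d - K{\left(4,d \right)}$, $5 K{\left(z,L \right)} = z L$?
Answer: $\frac{3}{40} \approx 0.075$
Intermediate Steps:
$K{\left(z,L \right)} = \frac{L z}{5}$ ($K{\left(z,L \right)} = \frac{z L}{5} = \frac{L z}{5}$)
$N{\left(S,d \right)} = \frac{d}{5}$ ($N{\left(S,d \right)} = d - \frac{1}{5} d 4 = d - \frac{4 d}{5} = \frac{d}{5}$)
$H{\left(O \right)} = - \frac{O^{2}}{8}$ ($H{\left(O \right)} = - \frac{O O}{8} = - \frac{O^{2}}{8}$)
$N{\left(30,2 \left(-3\right) \left(-1\right) \right)} + H{\left(3 \right)} = \frac{2 \left(-3\right) \left(-1\right)}{5} - \frac{3^{2}}{8} = \frac{\left(-6\right) \left(-1\right)}{5} - \frac{9}{8} = \frac{1}{5} \cdot 6 - \frac{9}{8} = \frac{6}{5} - \frac{9}{8} = \frac{3}{40}$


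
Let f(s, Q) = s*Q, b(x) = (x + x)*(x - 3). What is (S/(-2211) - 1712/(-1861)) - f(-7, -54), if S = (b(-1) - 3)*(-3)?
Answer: -517177497/1371557 ≈ -377.07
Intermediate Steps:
b(x) = 2*x*(-3 + x) (b(x) = (2*x)*(-3 + x) = 2*x*(-3 + x))
S = -15 (S = (2*(-1)*(-3 - 1) - 3)*(-3) = (2*(-1)*(-4) - 3)*(-3) = (8 - 3)*(-3) = 5*(-3) = -15)
f(s, Q) = Q*s
(S/(-2211) - 1712/(-1861)) - f(-7, -54) = (-15/(-2211) - 1712/(-1861)) - (-54)*(-7) = (-15*(-1/2211) - 1712*(-1/1861)) - 1*378 = (5/737 + 1712/1861) - 378 = 1271049/1371557 - 378 = -517177497/1371557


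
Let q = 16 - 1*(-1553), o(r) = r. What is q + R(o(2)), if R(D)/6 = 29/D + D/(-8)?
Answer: 3309/2 ≈ 1654.5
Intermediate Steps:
R(D) = 174/D - 3*D/4 (R(D) = 6*(29/D + D/(-8)) = 6*(29/D + D*(-⅛)) = 6*(29/D - D/8) = 174/D - 3*D/4)
q = 1569 (q = 16 + 1553 = 1569)
q + R(o(2)) = 1569 + (174/2 - ¾*2) = 1569 + (174*(½) - 3/2) = 1569 + (87 - 3/2) = 1569 + 171/2 = 3309/2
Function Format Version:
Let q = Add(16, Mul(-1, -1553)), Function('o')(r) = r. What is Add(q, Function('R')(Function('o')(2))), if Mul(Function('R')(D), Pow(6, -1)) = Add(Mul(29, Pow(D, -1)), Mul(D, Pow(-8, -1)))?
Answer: Rational(3309, 2) ≈ 1654.5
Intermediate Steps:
Function('R')(D) = Add(Mul(174, Pow(D, -1)), Mul(Rational(-3, 4), D)) (Function('R')(D) = Mul(6, Add(Mul(29, Pow(D, -1)), Mul(D, Pow(-8, -1)))) = Mul(6, Add(Mul(29, Pow(D, -1)), Mul(D, Rational(-1, 8)))) = Mul(6, Add(Mul(29, Pow(D, -1)), Mul(Rational(-1, 8), D))) = Add(Mul(174, Pow(D, -1)), Mul(Rational(-3, 4), D)))
q = 1569 (q = Add(16, 1553) = 1569)
Add(q, Function('R')(Function('o')(2))) = Add(1569, Add(Mul(174, Pow(2, -1)), Mul(Rational(-3, 4), 2))) = Add(1569, Add(Mul(174, Rational(1, 2)), Rational(-3, 2))) = Add(1569, Add(87, Rational(-3, 2))) = Add(1569, Rational(171, 2)) = Rational(3309, 2)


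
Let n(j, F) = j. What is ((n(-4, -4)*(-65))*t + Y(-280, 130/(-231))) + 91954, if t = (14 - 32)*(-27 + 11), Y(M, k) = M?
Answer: 166554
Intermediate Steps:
t = 288 (t = -18*(-16) = 288)
((n(-4, -4)*(-65))*t + Y(-280, 130/(-231))) + 91954 = (-4*(-65)*288 - 280) + 91954 = (260*288 - 280) + 91954 = (74880 - 280) + 91954 = 74600 + 91954 = 166554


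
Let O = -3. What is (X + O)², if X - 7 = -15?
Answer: 121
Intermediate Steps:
X = -8 (X = 7 - 15 = -8)
(X + O)² = (-8 - 3)² = (-11)² = 121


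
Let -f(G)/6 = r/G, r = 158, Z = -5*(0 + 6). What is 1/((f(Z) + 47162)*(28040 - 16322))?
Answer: 5/2765073024 ≈ 1.8083e-9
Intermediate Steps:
Z = -30 (Z = -5*6 = -30)
f(G) = -948/G
1/((f(Z) + 47162)*(28040 - 16322)) = 1/((-948/(-30) + 47162)*(28040 - 16322)) = 1/((-948*(-1/30) + 47162)*11718) = 1/((158/5 + 47162)*11718) = 1/((235968/5)*11718) = 1/(2765073024/5) = 5/2765073024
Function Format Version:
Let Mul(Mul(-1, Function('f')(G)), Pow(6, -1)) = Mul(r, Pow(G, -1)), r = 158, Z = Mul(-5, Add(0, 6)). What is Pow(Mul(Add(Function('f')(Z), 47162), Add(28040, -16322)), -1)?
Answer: Rational(5, 2765073024) ≈ 1.8083e-9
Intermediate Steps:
Z = -30 (Z = Mul(-5, 6) = -30)
Function('f')(G) = Mul(-948, Pow(G, -1)) (Function('f')(G) = Mul(-6, Mul(158, Pow(G, -1))) = Mul(-948, Pow(G, -1)))
Pow(Mul(Add(Function('f')(Z), 47162), Add(28040, -16322)), -1) = Pow(Mul(Add(Mul(-948, Pow(-30, -1)), 47162), Add(28040, -16322)), -1) = Pow(Mul(Add(Mul(-948, Rational(-1, 30)), 47162), 11718), -1) = Pow(Mul(Add(Rational(158, 5), 47162), 11718), -1) = Pow(Mul(Rational(235968, 5), 11718), -1) = Pow(Rational(2765073024, 5), -1) = Rational(5, 2765073024)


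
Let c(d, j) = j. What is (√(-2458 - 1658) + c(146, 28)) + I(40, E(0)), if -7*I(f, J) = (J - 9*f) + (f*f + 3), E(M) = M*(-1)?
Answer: -1047/7 + 14*I*√21 ≈ -149.57 + 64.156*I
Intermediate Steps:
E(M) = -M
I(f, J) = -3/7 - J/7 - f²/7 + 9*f/7 (I(f, J) = -((J - 9*f) + (f*f + 3))/7 = -((J - 9*f) + (f² + 3))/7 = -((J - 9*f) + (3 + f²))/7 = -(3 + J + f² - 9*f)/7 = -3/7 - J/7 - f²/7 + 9*f/7)
(√(-2458 - 1658) + c(146, 28)) + I(40, E(0)) = (√(-2458 - 1658) + 28) + (-3/7 - (-1)*0/7 - ⅐*40² + (9/7)*40) = (√(-4116) + 28) + (-3/7 - ⅐*0 - ⅐*1600 + 360/7) = (14*I*√21 + 28) + (-3/7 + 0 - 1600/7 + 360/7) = (28 + 14*I*√21) - 1243/7 = -1047/7 + 14*I*√21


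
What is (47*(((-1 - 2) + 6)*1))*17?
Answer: 2397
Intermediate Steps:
(47*(((-1 - 2) + 6)*1))*17 = (47*((-3 + 6)*1))*17 = (47*(3*1))*17 = (47*3)*17 = 141*17 = 2397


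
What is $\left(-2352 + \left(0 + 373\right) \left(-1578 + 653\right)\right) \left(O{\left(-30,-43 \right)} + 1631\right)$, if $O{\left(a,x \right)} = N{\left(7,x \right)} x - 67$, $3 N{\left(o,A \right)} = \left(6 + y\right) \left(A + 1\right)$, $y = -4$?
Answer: $-961539536$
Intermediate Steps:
$N{\left(o,A \right)} = \frac{2}{3} + \frac{2 A}{3}$ ($N{\left(o,A \right)} = \frac{\left(6 - 4\right) \left(A + 1\right)}{3} = \frac{2 \left(1 + A\right)}{3} = \frac{2 + 2 A}{3} = \frac{2}{3} + \frac{2 A}{3}$)
$O{\left(a,x \right)} = -67 + x \left(\frac{2}{3} + \frac{2 x}{3}\right)$ ($O{\left(a,x \right)} = \left(\frac{2}{3} + \frac{2 x}{3}\right) x - 67 = x \left(\frac{2}{3} + \frac{2 x}{3}\right) - 67 = -67 + x \left(\frac{2}{3} + \frac{2 x}{3}\right)$)
$\left(-2352 + \left(0 + 373\right) \left(-1578 + 653\right)\right) \left(O{\left(-30,-43 \right)} + 1631\right) = \left(-2352 + \left(0 + 373\right) \left(-1578 + 653\right)\right) \left(\left(-67 + \frac{2}{3} \left(-43\right) \left(1 - 43\right)\right) + 1631\right) = \left(-2352 + 373 \left(-925\right)\right) \left(\left(-67 + \frac{2}{3} \left(-43\right) \left(-42\right)\right) + 1631\right) = \left(-2352 - 345025\right) \left(\left(-67 + 1204\right) + 1631\right) = - 347377 \left(1137 + 1631\right) = \left(-347377\right) 2768 = -961539536$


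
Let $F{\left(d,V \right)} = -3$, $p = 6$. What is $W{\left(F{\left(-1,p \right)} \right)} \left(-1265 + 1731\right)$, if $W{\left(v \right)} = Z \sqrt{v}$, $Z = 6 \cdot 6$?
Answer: $16776 i \sqrt{3} \approx 29057.0 i$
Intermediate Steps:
$Z = 36$
$W{\left(v \right)} = 36 \sqrt{v}$
$W{\left(F{\left(-1,p \right)} \right)} \left(-1265 + 1731\right) = 36 \sqrt{-3} \left(-1265 + 1731\right) = 36 i \sqrt{3} \cdot 466 = 16776 i \sqrt{3}$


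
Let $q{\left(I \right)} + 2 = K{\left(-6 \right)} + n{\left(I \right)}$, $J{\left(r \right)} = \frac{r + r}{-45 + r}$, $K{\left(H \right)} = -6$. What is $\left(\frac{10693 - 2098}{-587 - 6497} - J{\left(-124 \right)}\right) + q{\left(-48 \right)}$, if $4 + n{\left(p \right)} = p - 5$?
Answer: $- \frac{81027127}{1197196} \approx -67.681$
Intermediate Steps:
$n{\left(p \right)} = -9 + p$ ($n{\left(p \right)} = -4 + \left(p - 5\right) = -4 + \left(-5 + p\right) = -9 + p$)
$J{\left(r \right)} = \frac{2 r}{-45 + r}$
$q{\left(I \right)} = -17 + I$ ($q{\left(I \right)} = -2 + \left(-6 + \left(-9 + I\right)\right) = -2 + \left(-15 + I\right) = -17 + I$)
$\left(\frac{10693 - 2098}{-587 - 6497} - J{\left(-124 \right)}\right) + q{\left(-48 \right)} = \left(\frac{10693 - 2098}{-587 - 6497} - 2 \left(-124\right) \frac{1}{-45 - 124}\right) - 65 = \left(\frac{8595}{-7084} - 2 \left(-124\right) \frac{1}{-169}\right) - 65 = \left(8595 \left(- \frac{1}{7084}\right) - 2 \left(-124\right) \left(- \frac{1}{169}\right)\right) - 65 = \left(- \frac{8595}{7084} - \frac{248}{169}\right) - 65 = - \frac{3209387}{1197196} - 65 = - \frac{81027127}{1197196}$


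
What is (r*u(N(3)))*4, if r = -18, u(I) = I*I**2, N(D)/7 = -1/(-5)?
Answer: -24696/125 ≈ -197.57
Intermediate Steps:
N(D) = 7/5 (N(D) = 7*(-1/(-5)) = 7*(-1*(-1/5)) = 7*(1/5) = 7/5)
u(I) = I**3
(r*u(N(3)))*4 = -18*(7/5)**3*4 = -18*343/125*4 = -6174/125*4 = -24696/125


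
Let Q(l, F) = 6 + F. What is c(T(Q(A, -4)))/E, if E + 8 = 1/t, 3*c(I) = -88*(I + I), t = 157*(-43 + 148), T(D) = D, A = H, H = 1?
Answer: 175840/11989 ≈ 14.667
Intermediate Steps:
A = 1
t = 16485 (t = 157*105 = 16485)
c(I) = -176*I/3 (c(I) = (-88*(I + I))/3 = (-176*I)/3 = -176*I/3)
E = -131879/16485 (E = -8 + 1/16485 = -131879/16485 ≈ -7.9999)
c(T(Q(A, -4)))/E = (-176*(6 - 4)/3)/(-131879/16485) = -176/3*2*(-16485/131879) = -352/3*(-16485/131879) = 175840/11989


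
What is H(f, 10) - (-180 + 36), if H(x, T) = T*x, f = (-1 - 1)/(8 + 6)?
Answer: 998/7 ≈ 142.57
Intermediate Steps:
f = -⅐ (f = -2/14 = -2*1/14 = -⅐ ≈ -0.14286)
H(f, 10) - (-180 + 36) = 10*(-⅐) - (-180 + 36) = -10/7 - 1*(-144) = -10/7 + 144 = 998/7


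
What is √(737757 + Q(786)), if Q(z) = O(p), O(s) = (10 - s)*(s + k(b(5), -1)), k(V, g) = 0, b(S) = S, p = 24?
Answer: √737421 ≈ 858.73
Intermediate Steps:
O(s) = s*(10 - s) (O(s) = (10 - s)*(s + 0) = (10 - s)*s = s*(10 - s))
Q(z) = -336 (Q(z) = 24*(10 - 1*24) = 24*(10 - 24) = 24*(-14) = -336)
√(737757 + Q(786)) = √(737757 - 336) = √737421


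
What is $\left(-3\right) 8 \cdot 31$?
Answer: $-744$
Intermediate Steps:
$\left(-3\right) 8 \cdot 31 = \left(-24\right) 31 = -744$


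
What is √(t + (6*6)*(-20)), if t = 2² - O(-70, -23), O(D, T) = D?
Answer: I*√646 ≈ 25.417*I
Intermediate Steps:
t = 74 (t = 2² - 1*(-70) = 4 + 70 = 74)
√(t + (6*6)*(-20)) = √(74 + (6*6)*(-20)) = √(74 + 36*(-20)) = √(74 - 720) = √(-646) = I*√646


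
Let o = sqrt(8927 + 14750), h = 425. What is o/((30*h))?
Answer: sqrt(23677)/12750 ≈ 0.012068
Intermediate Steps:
o = sqrt(23677) ≈ 153.87
o/((30*h)) = sqrt(23677)/((30*425)) = sqrt(23677)/12750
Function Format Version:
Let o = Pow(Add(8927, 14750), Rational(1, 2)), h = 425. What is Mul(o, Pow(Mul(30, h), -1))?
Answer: Mul(Rational(1, 12750), Pow(23677, Rational(1, 2))) ≈ 0.012068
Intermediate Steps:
o = Pow(23677, Rational(1, 2)) ≈ 153.87
Mul(o, Pow(Mul(30, h), -1)) = Mul(Pow(23677, Rational(1, 2)), Pow(Mul(30, 425), -1)) = Mul(Pow(23677, Rational(1, 2)), Pow(12750, -1)) = Mul(Pow(23677, Rational(1, 2)), Rational(1, 12750)) = Mul(Rational(1, 12750), Pow(23677, Rational(1, 2)))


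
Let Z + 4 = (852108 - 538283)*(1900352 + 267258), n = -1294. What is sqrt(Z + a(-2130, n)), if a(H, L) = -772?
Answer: 3*sqrt(75583356386) ≈ 8.2477e+5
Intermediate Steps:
Z = 680250208246 (Z = -4 + (852108 - 538283)*(1900352 + 267258) = -4 + 313825*2167610 = -4 + 680250208250 = 680250208246)
sqrt(Z + a(-2130, n)) = sqrt(680250208246 - 772) = sqrt(680250207474) = 3*sqrt(75583356386)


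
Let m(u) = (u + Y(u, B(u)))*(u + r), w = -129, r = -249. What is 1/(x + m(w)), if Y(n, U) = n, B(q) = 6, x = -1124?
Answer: 1/96400 ≈ 1.0373e-5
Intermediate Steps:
m(u) = 2*u*(-249 + u) (m(u) = (u + u)*(u - 249) = (2*u)*(-249 + u) = 2*u*(-249 + u))
1/(x + m(w)) = 1/(-1124 + 2*(-129)*(-249 - 129)) = 1/(-1124 + 2*(-129)*(-378)) = 1/(-1124 + 97524) = 1/96400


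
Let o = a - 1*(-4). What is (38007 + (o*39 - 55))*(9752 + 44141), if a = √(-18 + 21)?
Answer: 2053754444 + 2101827*√3 ≈ 2.0574e+9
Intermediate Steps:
a = √3 ≈ 1.7320
o = 4 + √3 (o = √3 - 1*(-4) = √3 + 4 = 4 + √3 ≈ 5.7320)
(38007 + (o*39 - 55))*(9752 + 44141) = (38007 + ((4 + √3)*39 - 55))*(9752 + 44141) = (38007 + ((156 + 39*√3) - 55))*53893 = (38007 + (101 + 39*√3))*53893 = (38108 + 39*√3)*53893 = 2053754444 + 2101827*√3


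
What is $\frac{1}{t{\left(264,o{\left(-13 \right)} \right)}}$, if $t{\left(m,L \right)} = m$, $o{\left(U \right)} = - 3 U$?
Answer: $\frac{1}{264} \approx 0.0037879$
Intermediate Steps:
$\frac{1}{t{\left(264,o{\left(-13 \right)} \right)}} = \frac{1}{264}$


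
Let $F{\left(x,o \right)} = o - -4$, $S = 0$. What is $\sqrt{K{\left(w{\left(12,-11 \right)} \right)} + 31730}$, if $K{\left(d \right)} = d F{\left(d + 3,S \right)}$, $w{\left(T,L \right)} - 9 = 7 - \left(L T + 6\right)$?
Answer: $\sqrt{32298} \approx 179.72$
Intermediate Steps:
$F{\left(x,o \right)} = 4 + o$ ($F{\left(x,o \right)} = o + 4 = 4 + o$)
$w{\left(T,L \right)} = 10 - L T$ ($w{\left(T,L \right)} = 9 - \left(-1 + L T\right) = 10 - L T$)
$K{\left(d \right)} = 4 d$ ($K{\left(d \right)} = d \left(4 + 0\right) = d 4 = 4 d$)
$\sqrt{K{\left(w{\left(12,-11 \right)} \right)} + 31730} = \sqrt{4 \left(10 - \left(-11\right) 12\right) + 31730} = \sqrt{4 \left(10 + 132\right) + 31730} = \sqrt{4 \cdot 142 + 31730} = \sqrt{568 + 31730} = \sqrt{32298}$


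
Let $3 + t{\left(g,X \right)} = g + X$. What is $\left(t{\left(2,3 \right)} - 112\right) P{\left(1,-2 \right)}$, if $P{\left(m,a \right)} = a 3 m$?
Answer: $660$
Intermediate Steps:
$P{\left(m,a \right)} = 3 a m$
$t{\left(g,X \right)} = -3 + X + g$ ($t{\left(g,X \right)} = -3 + \left(g + X\right) = -3 + \left(X + g\right) = -3 + X + g$)
$\left(t{\left(2,3 \right)} - 112\right) P{\left(1,-2 \right)} = \left(\left(-3 + 3 + 2\right) - 112\right) 3 \left(-2\right) 1 = \left(2 - 112\right) \left(-6\right) = \left(-110\right) \left(-6\right) = 660$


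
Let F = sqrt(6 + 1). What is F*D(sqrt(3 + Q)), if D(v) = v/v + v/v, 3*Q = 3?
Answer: 2*sqrt(7) ≈ 5.2915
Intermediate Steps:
Q = 1 (Q = (1/3)*3 = 1)
D(v) = 2 (D(v) = 1 + 1 = 2)
F = sqrt(7) ≈ 2.6458
F*D(sqrt(3 + Q)) = sqrt(7)*2 = 2*sqrt(7)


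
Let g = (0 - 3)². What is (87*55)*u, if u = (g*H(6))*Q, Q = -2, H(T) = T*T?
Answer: -3100680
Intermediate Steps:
H(T) = T²
g = 9 (g = (-3)² = 9)
u = -648 (u = (9*6²)*(-2) = (9*36)*(-2) = 324*(-2) = -648)
(87*55)*u = (87*55)*(-648) = 4785*(-648) = -3100680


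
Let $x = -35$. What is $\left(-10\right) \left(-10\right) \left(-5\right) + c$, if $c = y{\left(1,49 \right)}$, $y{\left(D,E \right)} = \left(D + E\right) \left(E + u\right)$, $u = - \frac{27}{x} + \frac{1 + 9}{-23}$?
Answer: $\frac{316660}{161} \approx 1966.8$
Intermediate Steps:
$u = \frac{271}{805}$ ($u = - \frac{27}{-35} + \frac{1 + 9}{-23} = \left(-27\right) \left(- \frac{1}{35}\right) + 10 \left(- \frac{1}{23}\right) = \frac{27}{35} - \frac{10}{23} = \frac{271}{805} \approx 0.33665$)
$y{\left(D,E \right)} = \left(\frac{271}{805} + E\right) \left(D + E\right)$ ($y{\left(D,E \right)} = \left(D + E\right) \left(E + \frac{271}{805}\right) = \left(D + E\right) \left(\frac{271}{805} + E\right) = \left(\frac{271}{805} + E\right) \left(D + E\right)$)
$c = \frac{397160}{161}$ ($c = 49^{2} + \frac{271}{805} \cdot 1 + \frac{271}{805} \cdot 49 + 1 \cdot 49 = 2401 + \frac{271}{805} + \frac{1897}{115} + 49 = \frac{397160}{161} \approx 2466.8$)
$\left(-10\right) \left(-10\right) \left(-5\right) + c = \left(-10\right) \left(-10\right) \left(-5\right) + \frac{397160}{161} = 100 \left(-5\right) + \frac{397160}{161} = -500 + \frac{397160}{161} = \frac{316660}{161}$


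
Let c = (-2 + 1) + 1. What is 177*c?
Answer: 0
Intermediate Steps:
c = 0 (c = -1 + 1 = 0)
177*c = 177*0 = 0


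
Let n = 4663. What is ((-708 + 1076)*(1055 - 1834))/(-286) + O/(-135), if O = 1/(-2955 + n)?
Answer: 33050414737/32972940 ≈ 1002.3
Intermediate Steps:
O = 1/1708 (O = 1/(-2955 + 4663) = 1/1708 ≈ 0.00058548)
((-708 + 1076)*(1055 - 1834))/(-286) + O/(-135) = ((-708 + 1076)*(1055 - 1834))/(-286) + (1/1708)/(-135) = (368*(-779))*(-1/286) + (1/1708)*(-1/135) = -286672*(-1/286) - 1/230580 = 143336/143 - 1/230580 = 33050414737/32972940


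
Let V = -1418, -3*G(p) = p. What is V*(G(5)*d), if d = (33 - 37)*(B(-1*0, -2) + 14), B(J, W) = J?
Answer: -397040/3 ≈ -1.3235e+5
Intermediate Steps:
G(p) = -p/3
d = -56 (d = (33 - 37)*(-1*0 + 14) = -4*(0 + 14) = -4*14 = -56)
V*(G(5)*d) = -1418*(-1/3*5)*(-56) = -(-7090)*(-56)/3 = -1418*280/3 = -397040/3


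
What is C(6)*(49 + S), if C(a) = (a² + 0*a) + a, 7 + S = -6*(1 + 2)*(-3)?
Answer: 4032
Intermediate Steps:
S = 47 (S = -7 - 6*(1 + 2)*(-3) = -7 - 6*3*(-3) = -7 - 2*9*(-3) = -7 - 18*(-3) = -7 + 54 = 47)
C(a) = a + a² (C(a) = (a² + 0) + a = a² + a = a + a²)
C(6)*(49 + S) = (6*(1 + 6))*(49 + 47) = (6*7)*96 = 42*96 = 4032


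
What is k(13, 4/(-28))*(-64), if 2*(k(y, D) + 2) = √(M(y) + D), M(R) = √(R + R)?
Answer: 128 - 32*√(-7 + 49*√26)/7 ≈ 56.760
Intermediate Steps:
M(R) = √2*√R (M(R) = √(2*R) = √2*√R)
k(y, D) = -2 + √(D + √2*√y)/2 (k(y, D) = -2 + √(√2*√y + D)/2 = -2 + √(D + √2*√y)/2)
k(13, 4/(-28))*(-64) = (-2 + √(4/(-28) + √2*√13)/2)*(-64) = (-2 + √(4*(-1/28) + √26)/2)*(-64) = (-2 + √(-⅐ + √26)/2)*(-64) = 128 - 32*√(-⅐ + √26)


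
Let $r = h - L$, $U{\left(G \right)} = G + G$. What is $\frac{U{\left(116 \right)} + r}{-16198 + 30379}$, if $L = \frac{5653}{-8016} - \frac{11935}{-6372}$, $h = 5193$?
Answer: $\frac{23086519963}{60361369776} \approx 0.38247$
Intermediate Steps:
$L = \frac{4970837}{4256496}$ ($L = 5653 \left(- \frac{1}{8016}\right) - - \frac{11935}{6372} = - \frac{5653}{8016} + \frac{11935}{6372} = \frac{4970837}{4256496} \approx 1.1678$)
$U{\left(G \right)} = 2 G$
$r = \frac{22099012891}{4256496}$ ($r = 5193 - \frac{4970837}{4256496} = \frac{22099012891}{4256496} \approx 5191.8$)
$\frac{U{\left(116 \right)} + r}{-16198 + 30379} = \frac{2 \cdot 116 + \frac{22099012891}{4256496}}{-16198 + 30379} = \frac{232 + \frac{22099012891}{4256496}}{14181} = \frac{23086519963}{4256496} \cdot \frac{1}{14181} = \frac{23086519963}{60361369776}$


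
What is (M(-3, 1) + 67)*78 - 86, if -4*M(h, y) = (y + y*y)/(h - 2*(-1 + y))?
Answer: 5153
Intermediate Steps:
M(h, y) = -(y + y**2)/(4*(2 + h - 2*y)) (M(h, y) = -(y + y*y)/(4*(h - 2*(-1 + y))) = -(y + y**2)/(4*(h + (2 - 2*y))) = -(y + y**2)/(4*(2 + h - 2*y)))
(M(-3, 1) + 67)*78 - 86 = ((1/4)*1*(1 + 1)/(-2 - 1*(-3) + 2*1) + 67)*78 - 86 = ((1/4)*1*2/(-2 + 3 + 2) + 67)*78 - 86 = ((1/4)*1*2/3 + 67)*78 - 86 = ((1/4)*1*(1/3)*2 + 67)*78 - 86 = (1/6 + 67)*78 - 86 = (403/6)*78 - 86 = 5239 - 86 = 5153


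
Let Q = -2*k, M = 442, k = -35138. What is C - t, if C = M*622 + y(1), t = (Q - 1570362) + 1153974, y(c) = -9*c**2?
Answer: 621027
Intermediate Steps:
Q = 70276 (Q = -2*(-35138) = 70276)
t = -346112 (t = (70276 - 1570362) + 1153974 = -1500086 + 1153974 = -346112)
C = 274915 (C = 442*622 - 9*1**2 = 274924 - 9*1 = 274924 - 9 = 274915)
C - t = 274915 - 1*(-346112) = 274915 + 346112 = 621027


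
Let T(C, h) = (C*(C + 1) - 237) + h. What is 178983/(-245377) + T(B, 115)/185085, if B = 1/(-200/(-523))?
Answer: -1326187397800367/1816624081800000 ≈ -0.73003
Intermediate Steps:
B = 523/200 (B = 1/(-200*(-1/523)) = 1/(200/523) = 523/200 ≈ 2.6150)
T(C, h) = -237 + h + C*(1 + C) (T(C, h) = (C*(1 + C) - 237) + h = (-237 + C*(1 + C)) + h = -237 + h + C*(1 + C))
178983/(-245377) + T(B, 115)/185085 = 178983/(-245377) + (-237 + 523/200 + 115 + (523/200)**2)/185085 = 178983*(-1/245377) + (-237 + 523/200 + 115 + 273529/40000)*(1/185085) = -178983/245377 - 4501871/40000*1/185085 = -178983/245377 - 4501871/7403400000 = -1326187397800367/1816624081800000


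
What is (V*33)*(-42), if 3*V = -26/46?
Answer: 6006/23 ≈ 261.13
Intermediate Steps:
V = -13/69 (V = (-26/46)/3 = (-26*1/46)/3 = (⅓)*(-13/23) = -13/69 ≈ -0.18841)
(V*33)*(-42) = -13/69*33*(-42) = -143/23*(-42) = 6006/23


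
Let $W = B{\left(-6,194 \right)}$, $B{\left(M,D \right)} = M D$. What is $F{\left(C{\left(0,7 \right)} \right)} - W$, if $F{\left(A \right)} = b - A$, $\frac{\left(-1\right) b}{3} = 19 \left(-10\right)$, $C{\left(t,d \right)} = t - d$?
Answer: $1741$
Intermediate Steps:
$B{\left(M,D \right)} = D M$
$b = 570$ ($b = - 3 \cdot 19 \left(-10\right) = \left(-3\right) \left(-190\right) = 570$)
$W = -1164$ ($W = 194 \left(-6\right) = -1164$)
$F{\left(A \right)} = 570 - A$
$F{\left(C{\left(0,7 \right)} \right)} - W = \left(570 - \left(0 - 7\right)\right) - -1164 = \left(570 - \left(0 - 7\right)\right) + 1164 = \left(570 - -7\right) + 1164 = \left(570 + 7\right) + 1164 = 577 + 1164 = 1741$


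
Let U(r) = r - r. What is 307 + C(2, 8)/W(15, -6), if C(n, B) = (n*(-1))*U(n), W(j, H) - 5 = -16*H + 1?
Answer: 307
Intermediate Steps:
W(j, H) = 6 - 16*H (W(j, H) = 5 + (-16*H + 1) = 5 + (1 - 16*H) = 6 - 16*H)
U(r) = 0
C(n, B) = 0 (C(n, B) = (n*(-1))*0 = -n*0 = 0)
307 + C(2, 8)/W(15, -6) = 307 + 0/(6 - 16*(-6)) = 307 + 0/(6 + 96) = 307 + 0/102 = 307 + 0*(1/102) = 307 + 0 = 307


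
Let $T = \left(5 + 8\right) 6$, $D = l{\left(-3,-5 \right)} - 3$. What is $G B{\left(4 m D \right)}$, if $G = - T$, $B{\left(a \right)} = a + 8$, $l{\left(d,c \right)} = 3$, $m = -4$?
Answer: $-624$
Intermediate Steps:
$D = 0$ ($D = 3 - 3 = 0$)
$B{\left(a \right)} = 8 + a$
$T = 78$ ($T = 13 \cdot 6 = 78$)
$G = -78$ ($G = \left(-1\right) 78 = -78$)
$G B{\left(4 m D \right)} = - 78 \left(8 + 4 \left(-4\right) 0\right) = - 78 \left(8 - 0\right) = - 78 \left(8 + 0\right) = \left(-78\right) 8 = -624$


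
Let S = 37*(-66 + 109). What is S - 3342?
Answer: -1751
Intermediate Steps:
S = 1591 (S = 37*43 = 1591)
S - 3342 = 1591 - 3342 = -1751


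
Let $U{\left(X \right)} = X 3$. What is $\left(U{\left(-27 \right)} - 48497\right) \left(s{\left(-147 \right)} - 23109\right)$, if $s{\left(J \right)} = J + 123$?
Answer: $1123754874$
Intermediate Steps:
$U{\left(X \right)} = 3 X$
$s{\left(J \right)} = 123 + J$
$\left(U{\left(-27 \right)} - 48497\right) \left(s{\left(-147 \right)} - 23109\right) = \left(3 \left(-27\right) - 48497\right) \left(\left(123 - 147\right) - 23109\right) = \left(-81 - 48497\right) \left(-24 - 23109\right) = \left(-48578\right) \left(-23133\right) = 1123754874$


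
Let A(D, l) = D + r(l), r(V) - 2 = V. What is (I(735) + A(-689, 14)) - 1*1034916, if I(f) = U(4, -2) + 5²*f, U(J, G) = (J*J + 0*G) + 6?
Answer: -1017192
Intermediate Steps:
U(J, G) = 6 + J² (U(J, G) = (J² + 0) + 6 = J² + 6 = 6 + J²)
r(V) = 2 + V
I(f) = 22 + 25*f (I(f) = (6 + 4²) + 5²*f = (6 + 16) + 25*f = 22 + 25*f)
A(D, l) = 2 + D + l (A(D, l) = D + (2 + l) = 2 + D + l)
(I(735) + A(-689, 14)) - 1*1034916 = ((22 + 25*735) + (2 - 689 + 14)) - 1*1034916 = ((22 + 18375) - 673) - 1034916 = (18397 - 673) - 1034916 = 17724 - 1034916 = -1017192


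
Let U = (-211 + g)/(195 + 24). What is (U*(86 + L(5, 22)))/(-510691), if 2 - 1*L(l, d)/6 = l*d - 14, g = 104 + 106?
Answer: -478/111841329 ≈ -4.2739e-6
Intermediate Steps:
g = 210
L(l, d) = 96 - 6*d*l (L(l, d) = 12 - 6*(l*d - 14) = 12 - 6*(d*l - 14) = 12 - 6*(-14 + d*l) = 12 + (84 - 6*d*l) = 96 - 6*d*l)
U = -1/219 (U = (-211 + 210)/(195 + 24) = -1/219 ≈ -0.0045662)
(U*(86 + L(5, 22)))/(-510691) = -(86 + (96 - 6*22*5))/219/(-510691) = -(86 + (96 - 660))/219*(-1/510691) = -(86 - 564)/219*(-1/510691) = -1/219*(-478)*(-1/510691) = (478/219)*(-1/510691) = -478/111841329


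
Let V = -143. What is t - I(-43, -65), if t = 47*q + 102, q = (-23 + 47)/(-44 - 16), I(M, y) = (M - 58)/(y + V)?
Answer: 86023/1040 ≈ 82.714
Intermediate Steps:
I(M, y) = (-58 + M)/(-143 + y) (I(M, y) = (M - 58)/(y - 143) = (-58 + M)/(-143 + y))
q = -2/5 (q = 24/(-60) = 24*(-1/60) = -2/5 ≈ -0.40000)
t = 416/5 (t = 47*(-2/5) + 102 = -94/5 + 102 = 416/5 ≈ 83.200)
t - I(-43, -65) = 416/5 - (-58 - 43)/(-143 - 65) = 416/5 - (-101)/(-208) = 416/5 - (-1)*(-101)/208 = 416/5 - 1*101/208 = 416/5 - 101/208 = 86023/1040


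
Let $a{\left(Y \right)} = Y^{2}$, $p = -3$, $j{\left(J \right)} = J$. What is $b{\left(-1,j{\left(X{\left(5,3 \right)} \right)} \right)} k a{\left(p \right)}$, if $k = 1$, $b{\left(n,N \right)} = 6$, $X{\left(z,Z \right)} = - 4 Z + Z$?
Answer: $54$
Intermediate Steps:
$X{\left(z,Z \right)} = - 3 Z$
$b{\left(-1,j{\left(X{\left(5,3 \right)} \right)} \right)} k a{\left(p \right)} = 6 \cdot 1 \left(-3\right)^{2} = 6 \cdot 9 = 54$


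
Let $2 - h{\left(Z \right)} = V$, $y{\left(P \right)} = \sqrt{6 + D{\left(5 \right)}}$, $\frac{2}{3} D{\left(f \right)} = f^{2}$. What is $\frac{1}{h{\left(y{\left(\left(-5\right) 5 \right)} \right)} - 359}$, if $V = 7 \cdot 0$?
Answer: $- \frac{1}{357} \approx -0.0028011$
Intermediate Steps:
$D{\left(f \right)} = \frac{3 f^{2}}{2}$
$V = 0$
$y{\left(P \right)} = \frac{\sqrt{174}}{2}$ ($y{\left(P \right)} = \sqrt{6 + \frac{3 \cdot 5^{2}}{2}} = \sqrt{6 + \frac{3}{2} \cdot 25} = \sqrt{6 + \frac{75}{2}} = \sqrt{\frac{87}{2}} = \frac{\sqrt{174}}{2}$)
$h{\left(Z \right)} = 2$ ($h{\left(Z \right)} = 2 - 0 = 2 + 0 = 2$)
$\frac{1}{h{\left(y{\left(\left(-5\right) 5 \right)} \right)} - 359} = \frac{1}{2 - 359} = \frac{1}{-357} = - \frac{1}{357}$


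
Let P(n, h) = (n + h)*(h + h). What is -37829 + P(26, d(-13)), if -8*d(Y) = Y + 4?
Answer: -1208575/32 ≈ -37768.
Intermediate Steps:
d(Y) = -1/2 - Y/8 (d(Y) = -(Y + 4)/8 = -(4 + Y)/8 = -1/2 - Y/8)
P(n, h) = 2*h*(h + n) (P(n, h) = (h + n)*(2*h) = 2*h*(h + n))
-37829 + P(26, d(-13)) = -37829 + 2*(-1/2 - 1/8*(-13))*((-1/2 - 1/8*(-13)) + 26) = -37829 + 2*(-1/2 + 13/8)*((-1/2 + 13/8) + 26) = -37829 + 2*(9/8)*(9/8 + 26) = -37829 + 2*(9/8)*(217/8) = -37829 + 1953/32 = -1208575/32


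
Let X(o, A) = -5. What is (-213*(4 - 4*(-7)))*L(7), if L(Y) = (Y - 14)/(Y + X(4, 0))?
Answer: 23856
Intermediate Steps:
L(Y) = (-14 + Y)/(-5 + Y) (L(Y) = (Y - 14)/(Y - 5) = (-14 + Y)/(-5 + Y))
(-213*(4 - 4*(-7)))*L(7) = (-213*(4 - 4*(-7)))*((-14 + 7)/(-5 + 7)) = (-213*(4 + 28))*(-7/2) = (-213*32)*((1/2)*(-7)) = -6816*(-7/2) = 23856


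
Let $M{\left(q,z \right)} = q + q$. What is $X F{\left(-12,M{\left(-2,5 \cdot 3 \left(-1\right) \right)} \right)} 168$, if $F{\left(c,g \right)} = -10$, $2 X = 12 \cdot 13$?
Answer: $-131040$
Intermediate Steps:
$M{\left(q,z \right)} = 2 q$
$X = 78$ ($X = \frac{12 \cdot 13}{2} = \frac{1}{2} \cdot 156 = 78$)
$X F{\left(-12,M{\left(-2,5 \cdot 3 \left(-1\right) \right)} \right)} 168 = 78 \left(-10\right) 168 = \left(-780\right) 168 = -131040$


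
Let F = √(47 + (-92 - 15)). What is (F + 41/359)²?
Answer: -7731179/128881 + 164*I*√15/359 ≈ -59.987 + 1.7693*I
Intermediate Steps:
F = 2*I*√15 (F = √(47 - 107) = √(-60) = 2*I*√15 ≈ 7.746*I)
(F + 41/359)² = (2*I*√15 + 41/359)² = (41/359 + 2*I*√15)²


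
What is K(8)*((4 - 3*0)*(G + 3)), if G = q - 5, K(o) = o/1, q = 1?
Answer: -32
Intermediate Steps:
K(o) = o (K(o) = o*1 = o)
G = -4 (G = 1 - 5 = -4)
K(8)*((4 - 3*0)*(G + 3)) = 8*((4 - 3*0)*(-4 + 3)) = 8*((4 + 0)*(-1)) = 8*(4*(-1)) = 8*(-4) = -32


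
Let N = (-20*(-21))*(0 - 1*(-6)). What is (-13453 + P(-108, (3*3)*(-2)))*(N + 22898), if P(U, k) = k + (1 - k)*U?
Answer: -394563614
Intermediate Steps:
P(U, k) = k + U*(1 - k)
N = 2520 (N = 420*(0 + 6) = 420*6 = 2520)
(-13453 + P(-108, (3*3)*(-2)))*(N + 22898) = (-13453 + (-108 + (3*3)*(-2) - 1*(-108)*(3*3)*(-2)))*(2520 + 22898) = (-13453 + (-108 + 9*(-2) - 1*(-108)*9*(-2)))*25418 = (-13453 + (-108 - 18 - 1*(-108)*(-18)))*25418 = (-13453 + (-108 - 18 - 1944))*25418 = (-13453 - 2070)*25418 = -15523*25418 = -394563614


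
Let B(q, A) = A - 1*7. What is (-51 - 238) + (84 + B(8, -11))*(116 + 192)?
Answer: 20039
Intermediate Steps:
B(q, A) = -7 + A (B(q, A) = A - 7 = -7 + A)
(-51 - 238) + (84 + B(8, -11))*(116 + 192) = (-51 - 238) + (84 + (-7 - 11))*(116 + 192) = -289 + (84 - 18)*308 = -289 + 66*308 = -289 + 20328 = 20039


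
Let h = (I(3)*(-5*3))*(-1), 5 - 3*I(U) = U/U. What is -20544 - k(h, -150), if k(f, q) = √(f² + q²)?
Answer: -20544 - 10*√229 ≈ -20695.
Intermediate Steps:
I(U) = 4/3 (I(U) = 5/3 - U/(3*U) = 5/3 - ⅓*1 = 5/3 - ⅓ = 4/3)
h = 20 (h = (4*(-5*3)/3)*(-1) = ((4/3)*(-15))*(-1) = -20*(-1) = 20)
-20544 - k(h, -150) = -20544 - √(20² + (-150)²) = -20544 - √(400 + 22500) = -20544 - √22900 = -20544 - 10*√229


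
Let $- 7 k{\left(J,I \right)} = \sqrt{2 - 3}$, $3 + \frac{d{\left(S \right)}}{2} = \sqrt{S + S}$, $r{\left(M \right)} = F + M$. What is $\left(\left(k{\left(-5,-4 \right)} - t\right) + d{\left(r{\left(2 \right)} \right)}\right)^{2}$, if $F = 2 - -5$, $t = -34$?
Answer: $\frac{\left(196 - i + 42 \sqrt{2}\right)^{2}}{49} \approx 1331.2 - 10.424 i$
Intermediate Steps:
$F = 7$ ($F = 2 + 5 = 7$)
$r{\left(M \right)} = 7 + M$
$d{\left(S \right)} = -6 + 2 \sqrt{2} \sqrt{S}$ ($d{\left(S \right)} = -6 + 2 \sqrt{S + S} = -6 + 2 \sqrt{2 S} = -6 + 2 \sqrt{2} \sqrt{S}$)
$k{\left(J,I \right)} = - \frac{i}{7}$ ($k{\left(J,I \right)} = - \frac{\sqrt{2 - 3}}{7} = - \frac{\sqrt{-1}}{7} = - \frac{i}{7}$)
$\left(\left(k{\left(-5,-4 \right)} - t\right) + d{\left(r{\left(2 \right)} \right)}\right)^{2} = \left(\left(- \frac{i}{7} - -34\right) - \left(6 - 2 \sqrt{2} \sqrt{7 + 2}\right)\right)^{2} = \left(\left(- \frac{i}{7} + 34\right) - \left(6 - 2 \sqrt{2} \sqrt{9}\right)\right)^{2} = \left(\left(34 - \frac{i}{7}\right) - \left(6 - 2 \sqrt{2} \cdot 3\right)\right)^{2} = \left(\left(34 - \frac{i}{7}\right) - \left(6 - 6 \sqrt{2}\right)\right)^{2} = \left(28 + 6 \sqrt{2} - \frac{i}{7}\right)^{2}$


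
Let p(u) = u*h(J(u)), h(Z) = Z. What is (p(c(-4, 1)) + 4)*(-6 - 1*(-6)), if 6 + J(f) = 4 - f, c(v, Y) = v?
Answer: 0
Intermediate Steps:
J(f) = -2 - f (J(f) = -6 + (4 - f) = -2 - f)
p(u) = u*(-2 - u)
(p(c(-4, 1)) + 4)*(-6 - 1*(-6)) = (-1*(-4)*(2 - 4) + 4)*(-6 - 1*(-6)) = (-1*(-4)*(-2) + 4)*(-6 + 6) = (-8 + 4)*0 = -4*0 = 0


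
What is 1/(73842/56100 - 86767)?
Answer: -9350/811259143 ≈ -1.1525e-5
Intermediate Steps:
1/(73842/56100 - 86767) = 1/(73842*(1/56100) - 86767) = 1/(12307/9350 - 86767) = 1/(-811259143/9350) = -9350/811259143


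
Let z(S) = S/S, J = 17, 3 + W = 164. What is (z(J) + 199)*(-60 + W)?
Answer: 20200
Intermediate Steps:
W = 161 (W = -3 + 164 = 161)
z(S) = 1
(z(J) + 199)*(-60 + W) = (1 + 199)*(-60 + 161) = 200*101 = 20200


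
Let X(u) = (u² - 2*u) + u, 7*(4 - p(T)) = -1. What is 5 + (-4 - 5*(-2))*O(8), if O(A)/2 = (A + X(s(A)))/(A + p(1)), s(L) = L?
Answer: 5801/85 ≈ 68.247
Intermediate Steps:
p(T) = 29/7 (p(T) = 4 - ⅐*(-1) = 4 + ⅐ = 29/7)
X(u) = u² - u
O(A) = 2*(A + A*(-1 + A))/(29/7 + A) (O(A) = 2*((A + A*(-1 + A))/(A + 29/7)) = 2*((A + A*(-1 + A))/(29/7 + A)) = 2*(A + A*(-1 + A))/(29/7 + A))
5 + (-4 - 5*(-2))*O(8) = 5 + (-4 - 5*(-2))*(14*8²/(29 + 7*8)) = 5 + (-4 + 10)*(14*64/(29 + 56)) = 5 + 6*(14*64/85) = 5 + 6*(14*64*(1/85)) = 5 + 6*(896/85) = 5 + 5376/85 = 5801/85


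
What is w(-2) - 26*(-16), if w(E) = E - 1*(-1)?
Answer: 415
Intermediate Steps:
w(E) = 1 + E (w(E) = E + 1 = 1 + E)
w(-2) - 26*(-16) = (1 - 2) - 26*(-16) = -1 + 416 = 415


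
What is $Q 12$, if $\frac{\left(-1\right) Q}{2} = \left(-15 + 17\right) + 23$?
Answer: $-600$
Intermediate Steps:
$Q = -50$ ($Q = - 2 \left(\left(-15 + 17\right) + 23\right) = - 2 \left(2 + 23\right) = \left(-2\right) 25 = -50$)
$Q 12 = \left(-50\right) 12 = -600$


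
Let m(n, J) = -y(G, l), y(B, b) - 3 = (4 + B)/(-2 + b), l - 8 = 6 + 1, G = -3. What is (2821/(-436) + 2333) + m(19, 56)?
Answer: 13169331/5668 ≈ 2323.5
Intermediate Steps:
l = 15 (l = 8 + (6 + 1) = 8 + 7 = 15)
y(B, b) = 3 + (4 + B)/(-2 + b)
m(n, J) = -40/13 (m(n, J) = -(-2 - 3 + 3*15)/(-2 + 15) = -(-2 - 3 + 45)/13 = -40/13)
(2821/(-436) + 2333) + m(19, 56) = (2821/(-436) + 2333) - 40/13 = (2821*(-1/436) + 2333) - 40/13 = (-2821/436 + 2333) - 40/13 = 1014367/436 - 40/13 = 13169331/5668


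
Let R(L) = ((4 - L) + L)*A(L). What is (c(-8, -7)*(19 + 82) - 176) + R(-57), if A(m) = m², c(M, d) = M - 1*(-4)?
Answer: 12416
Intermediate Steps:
c(M, d) = 4 + M (c(M, d) = M + 4 = 4 + M)
R(L) = 4*L² (R(L) = ((4 - L) + L)*L² = 4*L²)
(c(-8, -7)*(19 + 82) - 176) + R(-57) = ((4 - 8)*(19 + 82) - 176) + 4*(-57)² = (-4*101 - 176) + 4*3249 = (-404 - 176) + 12996 = -580 + 12996 = 12416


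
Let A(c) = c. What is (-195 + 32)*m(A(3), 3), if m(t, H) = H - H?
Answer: 0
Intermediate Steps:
m(t, H) = 0
(-195 + 32)*m(A(3), 3) = (-195 + 32)*0 = -163*0 = 0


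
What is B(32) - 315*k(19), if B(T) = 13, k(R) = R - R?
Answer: 13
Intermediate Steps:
k(R) = 0
B(32) - 315*k(19) = 13 - 315*0 = 13 + 0 = 13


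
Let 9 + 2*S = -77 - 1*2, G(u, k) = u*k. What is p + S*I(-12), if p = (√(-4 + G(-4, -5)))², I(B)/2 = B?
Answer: 1072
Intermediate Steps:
I(B) = 2*B
G(u, k) = k*u
S = -44 (S = -9/2 + (-77 - 1*2)/2 = -9/2 + (-77 - 2)/2 = -9/2 + (½)*(-79) = -9/2 - 79/2 = -44)
p = 16 (p = (√(-4 - 5*(-4)))² = (√(-4 + 20))² = (√16)² = 4² = 16)
p + S*I(-12) = 16 - 88*(-12) = 16 - 44*(-24) = 16 + 1056 = 1072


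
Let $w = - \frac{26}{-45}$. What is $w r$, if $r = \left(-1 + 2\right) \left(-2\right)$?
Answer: $- \frac{52}{45} \approx -1.1556$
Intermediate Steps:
$w = \frac{26}{45}$ ($w = \left(-26\right) \left(- \frac{1}{45}\right) = \frac{26}{45} \approx 0.57778$)
$r = -2$ ($r = 1 \left(-2\right) = -2$)
$w r = \frac{26}{45} \left(-2\right) = - \frac{52}{45}$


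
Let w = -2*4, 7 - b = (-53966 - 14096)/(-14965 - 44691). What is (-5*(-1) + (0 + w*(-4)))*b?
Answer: 6466305/29828 ≈ 216.79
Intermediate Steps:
b = 174765/29828 (b = 7 - (-53966 - 14096)/(-14965 - 44691) = 7 - (-68062)/(-59656) = 7 - (-68062)*(-1)/59656 = 7 - 1*34031/29828 = 7 - 34031/29828 = 174765/29828 ≈ 5.8591)
w = -8
(-5*(-1) + (0 + w*(-4)))*b = (-5*(-1) + (0 - 8*(-4)))*(174765/29828) = (5 + (0 + 32))*(174765/29828) = (5 + 32)*(174765/29828) = 37*(174765/29828) = 6466305/29828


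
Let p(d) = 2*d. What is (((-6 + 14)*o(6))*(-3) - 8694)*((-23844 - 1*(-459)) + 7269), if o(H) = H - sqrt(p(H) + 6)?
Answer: 142433208 - 1160352*sqrt(2) ≈ 1.4079e+8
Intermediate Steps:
o(H) = H - sqrt(6 + 2*H) (o(H) = H - sqrt(2*H + 6) = H - sqrt(6 + 2*H))
(((-6 + 14)*o(6))*(-3) - 8694)*((-23844 - 1*(-459)) + 7269) = (((-6 + 14)*(6 - sqrt(6 + 2*6)))*(-3) - 8694)*((-23844 - 1*(-459)) + 7269) = ((8*(6 - sqrt(6 + 12)))*(-3) - 8694)*((-23844 + 459) + 7269) = ((8*(6 - sqrt(18)))*(-3) - 8694)*(-23385 + 7269) = ((8*(6 - 3*sqrt(2)))*(-3) - 8694)*(-16116) = ((48 - 24*sqrt(2))*(-3) - 8694)*(-16116) = ((-144 + 72*sqrt(2)) - 8694)*(-16116) = (-8838 + 72*sqrt(2))*(-16116) = 142433208 - 1160352*sqrt(2)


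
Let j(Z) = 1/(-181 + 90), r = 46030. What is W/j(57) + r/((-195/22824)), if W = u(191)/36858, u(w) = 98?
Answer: -1290753359359/239577 ≈ -5.3876e+6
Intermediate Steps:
j(Z) = -1/91 (j(Z) = 1/(-91) = -1/91)
W = 49/18429 (W = 98/36858 = 98*(1/36858) = 49/18429 ≈ 0.0026589)
W/j(57) + r/((-195/22824)) = 49/(18429*(-1/91)) + 46030/((-195/22824)) = (49/18429)*(-91) + 46030/((-195*1/22824)) = -4459/18429 + 46030/(-65/7608) = -4459/18429 + 46030*(-7608/65) = -4459/18429 - 70039248/13 = -1290753359359/239577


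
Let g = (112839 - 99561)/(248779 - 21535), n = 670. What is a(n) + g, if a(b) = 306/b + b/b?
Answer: 19223867/12687790 ≈ 1.5151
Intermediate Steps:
a(b) = 1 + 306/b (a(b) = 306/b + 1 = 1 + 306/b)
g = 2213/37874 (g = 13278/227244 = 13278*(1/227244) = 2213/37874 ≈ 0.058431)
a(n) + g = (306 + 670)/670 + 2213/37874 = (1/670)*976 + 2213/37874 = 488/335 + 2213/37874 = 19223867/12687790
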